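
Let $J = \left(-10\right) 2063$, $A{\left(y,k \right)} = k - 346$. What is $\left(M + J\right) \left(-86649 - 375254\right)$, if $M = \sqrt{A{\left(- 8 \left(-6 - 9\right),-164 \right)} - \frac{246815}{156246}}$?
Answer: $9529058890 - \frac{2309515 i \sqrt{499563929586}}{156246} \approx 9.5291 \cdot 10^{9} - 1.0447 \cdot 10^{7} i$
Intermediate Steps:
$A{\left(y,k \right)} = -346 + k$
$J = -20630$
$M = \frac{5 i \sqrt{499563929586}}{156246}$ ($M = \sqrt{\left(-346 - 164\right) - \frac{246815}{156246}} = \sqrt{-510 - \frac{246815}{156246}} = \sqrt{- \frac{79932275}{156246}} = \frac{5 i \sqrt{499563929586}}{156246} \approx 22.618 i$)
$\left(M + J\right) \left(-86649 - 375254\right) = \left(\frac{5 i \sqrt{499563929586}}{156246} - 20630\right) \left(-86649 - 375254\right) = \left(-20630 + \frac{5 i \sqrt{499563929586}}{156246}\right) \left(-461903\right) = 9529058890 - \frac{2309515 i \sqrt{499563929586}}{156246}$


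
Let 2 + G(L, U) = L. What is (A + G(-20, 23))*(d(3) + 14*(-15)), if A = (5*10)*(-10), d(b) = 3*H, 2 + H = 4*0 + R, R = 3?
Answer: 108054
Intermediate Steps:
G(L, U) = -2 + L
H = 1 (H = -2 + (4*0 + 3) = -2 + (0 + 3) = -2 + 3 = 1)
d(b) = 3 (d(b) = 3*1 = 3)
A = -500 (A = 50*(-10) = -500)
(A + G(-20, 23))*(d(3) + 14*(-15)) = (-500 + (-2 - 20))*(3 + 14*(-15)) = (-500 - 22)*(3 - 210) = -522*(-207) = 108054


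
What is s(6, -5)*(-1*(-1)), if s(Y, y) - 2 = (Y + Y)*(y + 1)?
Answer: -46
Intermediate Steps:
s(Y, y) = 2 + 2*Y*(1 + y) (s(Y, y) = 2 + (Y + Y)*(y + 1) = 2 + (2*Y)*(1 + y) = 2 + 2*Y*(1 + y))
s(6, -5)*(-1*(-1)) = (2 + 2*6 + 2*6*(-5))*(-1*(-1)) = (2 + 12 - 60)*1 = -46*1 = -46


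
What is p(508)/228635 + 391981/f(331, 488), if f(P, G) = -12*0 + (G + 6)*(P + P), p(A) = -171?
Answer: 89564654147/74770046780 ≈ 1.1979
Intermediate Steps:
f(P, G) = 2*P*(6 + G) (f(P, G) = 0 + (6 + G)*(2*P) = 0 + 2*P*(6 + G) = 2*P*(6 + G))
p(508)/228635 + 391981/f(331, 488) = -171/228635 + 391981/((2*331*(6 + 488))) = -171*1/228635 + 391981/((2*331*494)) = -171/228635 + 391981/327028 = 89564654147/74770046780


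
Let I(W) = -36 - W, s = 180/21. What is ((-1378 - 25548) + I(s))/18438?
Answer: -94397/64533 ≈ -1.4628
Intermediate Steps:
s = 60/7 (s = 180*(1/21) = 60/7 ≈ 8.5714)
((-1378 - 25548) + I(s))/18438 = ((-1378 - 25548) + (-36 - 1*60/7))/18438 = (-26926 + (-36 - 60/7))*(1/18438) = (-26926 - 312/7)*(1/18438) = -188794/7*1/18438 = -94397/64533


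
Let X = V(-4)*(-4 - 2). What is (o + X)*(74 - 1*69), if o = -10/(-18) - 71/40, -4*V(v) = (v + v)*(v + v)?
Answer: 34121/72 ≈ 473.90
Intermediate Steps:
V(v) = -v² (V(v) = -(v + v)*(v + v)/4 = -2*v*2*v/4 = -v²)
o = -439/360 (o = -10*(-1/18) - 71*1/40 = 5/9 - 71/40 = -439/360 ≈ -1.2194)
X = 96 (X = (-1*(-4)²)*(-4 - 2) = -1*16*(-6) = -16*(-6) = 96)
(o + X)*(74 - 1*69) = (-439/360 + 96)*(74 - 1*69) = 34121*(74 - 69)/360 = (34121/360)*5 = 34121/72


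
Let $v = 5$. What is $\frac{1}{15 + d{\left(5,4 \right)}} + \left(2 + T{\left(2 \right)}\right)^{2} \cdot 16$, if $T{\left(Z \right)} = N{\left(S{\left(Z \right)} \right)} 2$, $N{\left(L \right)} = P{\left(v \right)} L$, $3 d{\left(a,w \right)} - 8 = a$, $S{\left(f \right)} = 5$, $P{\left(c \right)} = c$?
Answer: $\frac{2509315}{58} \approx 43264.0$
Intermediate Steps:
$d{\left(a,w \right)} = \frac{8}{3} + \frac{a}{3}$
$N{\left(L \right)} = 5 L$
$T{\left(Z \right)} = 50$ ($T{\left(Z \right)} = 5 \cdot 5 \cdot 2 = 25 \cdot 2 = 50$)
$\frac{1}{15 + d{\left(5,4 \right)}} + \left(2 + T{\left(2 \right)}\right)^{2} \cdot 16 = \frac{1}{15 + \left(\frac{8}{3} + \frac{1}{3} \cdot 5\right)} + \left(2 + 50\right)^{2} \cdot 16 = \frac{1}{15 + \left(\frac{8}{3} + \frac{5}{3}\right)} + 52^{2} \cdot 16 = \frac{1}{15 + \frac{13}{3}} + 2704 \cdot 16 = \frac{1}{\frac{58}{3}} + 43264 = \frac{3}{58} + 43264 = \frac{2509315}{58}$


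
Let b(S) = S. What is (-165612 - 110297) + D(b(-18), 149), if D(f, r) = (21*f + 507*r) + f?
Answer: -200762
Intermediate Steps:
D(f, r) = 22*f + 507*r
(-165612 - 110297) + D(b(-18), 149) = (-165612 - 110297) + (22*(-18) + 507*149) = -275909 + (-396 + 75543) = -275909 + 75147 = -200762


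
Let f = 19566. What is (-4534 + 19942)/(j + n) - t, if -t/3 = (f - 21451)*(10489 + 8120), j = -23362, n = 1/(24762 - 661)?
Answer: -59251688285628303/563047561 ≈ -1.0523e+8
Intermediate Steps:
n = 1/24101 ≈ 4.1492e-5
t = 105233895 (t = -3*(19566 - 21451)*(10489 + 8120) = -(-5655)*18609 = -3*(-35077965) = 105233895)
(-4534 + 19942)/(j + n) - t = (-4534 + 19942)/(-23362 + 1/24101) - 1*105233895 = 15408/(-563047561/24101) - 105233895 = 15408*(-24101/563047561) - 105233895 = -371348208/563047561 - 105233895 = -59251688285628303/563047561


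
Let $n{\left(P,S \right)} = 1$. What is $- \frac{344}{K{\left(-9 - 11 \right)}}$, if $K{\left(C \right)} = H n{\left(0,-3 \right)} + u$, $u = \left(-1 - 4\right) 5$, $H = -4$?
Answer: $\frac{344}{29} \approx 11.862$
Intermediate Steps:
$u = -25$ ($u = \left(-5\right) 5 = -25$)
$K{\left(C \right)} = -29$ ($K{\left(C \right)} = \left(-4\right) 1 - 25 = -4 - 25 = -29$)
$- \frac{344}{K{\left(-9 - 11 \right)}} = - \frac{344}{-29} = \left(-344\right) \left(- \frac{1}{29}\right) = \frac{344}{29}$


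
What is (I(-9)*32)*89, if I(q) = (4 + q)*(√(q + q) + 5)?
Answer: -71200 - 42720*I*√2 ≈ -71200.0 - 60415.0*I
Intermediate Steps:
I(q) = (4 + q)*(5 + √2*√q) (I(q) = (4 + q)*(√(2*q) + 5) = (4 + q)*(√2*√q + 5) = (4 + q)*(5 + √2*√q))
(I(-9)*32)*89 = ((20 + 5*(-9) + √2*(-9)^(3/2) + 4*√2*√(-9))*32)*89 = ((20 - 45 + √2*(-27*I) + 4*√2*(3*I))*32)*89 = ((20 - 45 - 27*I*√2 + 12*I*√2)*32)*89 = ((-25 - 15*I*√2)*32)*89 = (-800 - 480*I*√2)*89 = -71200 - 42720*I*√2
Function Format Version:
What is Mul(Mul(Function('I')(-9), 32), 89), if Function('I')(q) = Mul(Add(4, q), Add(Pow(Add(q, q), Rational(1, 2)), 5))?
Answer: Add(-71200, Mul(-42720, I, Pow(2, Rational(1, 2)))) ≈ Add(-71200., Mul(-60415., I))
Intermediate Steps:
Function('I')(q) = Mul(Add(4, q), Add(5, Mul(Pow(2, Rational(1, 2)), Pow(q, Rational(1, 2))))) (Function('I')(q) = Mul(Add(4, q), Add(Pow(Mul(2, q), Rational(1, 2)), 5)) = Mul(Add(4, q), Add(Mul(Pow(2, Rational(1, 2)), Pow(q, Rational(1, 2))), 5)) = Mul(Add(4, q), Add(5, Mul(Pow(2, Rational(1, 2)), Pow(q, Rational(1, 2))))))
Mul(Mul(Function('I')(-9), 32), 89) = Mul(Mul(Add(20, Mul(5, -9), Mul(Pow(2, Rational(1, 2)), Pow(-9, Rational(3, 2))), Mul(4, Pow(2, Rational(1, 2)), Pow(-9, Rational(1, 2)))), 32), 89) = Mul(Mul(Add(20, -45, Mul(Pow(2, Rational(1, 2)), Mul(-27, I)), Mul(4, Pow(2, Rational(1, 2)), Mul(3, I))), 32), 89) = Mul(Mul(Add(20, -45, Mul(-27, I, Pow(2, Rational(1, 2))), Mul(12, I, Pow(2, Rational(1, 2)))), 32), 89) = Mul(Mul(Add(-25, Mul(-15, I, Pow(2, Rational(1, 2)))), 32), 89) = Mul(Add(-800, Mul(-480, I, Pow(2, Rational(1, 2)))), 89) = Add(-71200, Mul(-42720, I, Pow(2, Rational(1, 2))))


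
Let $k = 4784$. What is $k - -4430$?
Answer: $9214$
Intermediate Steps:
$k - -4430 = 4784 - -4430 = 4784 + 4430 = 9214$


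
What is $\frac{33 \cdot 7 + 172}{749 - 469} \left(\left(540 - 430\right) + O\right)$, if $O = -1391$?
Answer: $- \frac{73749}{40} \approx -1843.7$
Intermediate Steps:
$\frac{33 \cdot 7 + 172}{749 - 469} \left(\left(540 - 430\right) + O\right) = \frac{33 \cdot 7 + 172}{749 - 469} \left(\left(540 - 430\right) - 1391\right) = \frac{231 + 172}{280} \left(110 - 1391\right) = 403 \cdot \frac{1}{280} \left(-1281\right) = \frac{403}{280} \left(-1281\right) = - \frac{73749}{40}$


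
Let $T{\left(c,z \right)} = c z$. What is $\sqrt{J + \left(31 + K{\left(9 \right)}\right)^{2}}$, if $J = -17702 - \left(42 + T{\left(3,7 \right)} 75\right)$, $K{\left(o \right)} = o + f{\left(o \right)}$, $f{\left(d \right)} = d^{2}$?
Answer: $i \sqrt{4678} \approx 68.396 i$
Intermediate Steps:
$K{\left(o \right)} = o + o^{2}$
$J = -19319$ ($J = -17702 - \left(42 + 3 \cdot 7 \cdot 75\right) = -17702 - \left(42 + 21 \cdot 75\right) = -17702 - \left(42 + 1575\right) = -17702 - 1617 = -19319$)
$\sqrt{J + \left(31 + K{\left(9 \right)}\right)^{2}} = \sqrt{-19319 + \left(31 + 9 \left(1 + 9\right)\right)^{2}} = \sqrt{-19319 + \left(31 + 9 \cdot 10\right)^{2}} = \sqrt{-19319 + \left(31 + 90\right)^{2}} = \sqrt{-19319 + 121^{2}} = \sqrt{-19319 + 14641} = \sqrt{-4678} = i \sqrt{4678}$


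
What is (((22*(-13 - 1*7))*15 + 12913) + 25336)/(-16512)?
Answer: -31649/16512 ≈ -1.9167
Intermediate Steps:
(((22*(-13 - 1*7))*15 + 12913) + 25336)/(-16512) = (((22*(-13 - 7))*15 + 12913) + 25336)*(-1/16512) = (((22*(-20))*15 + 12913) + 25336)*(-1/16512) = ((-440*15 + 12913) + 25336)*(-1/16512) = ((-6600 + 12913) + 25336)*(-1/16512) = (6313 + 25336)*(-1/16512) = 31649*(-1/16512) = -31649/16512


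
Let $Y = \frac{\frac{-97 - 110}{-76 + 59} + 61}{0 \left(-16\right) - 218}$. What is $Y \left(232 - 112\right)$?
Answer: $- \frac{74640}{1853} \approx -40.281$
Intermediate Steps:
$Y = - \frac{622}{1853}$ ($Y = \frac{- \frac{207}{-17} + 61}{0 - 218} = \frac{\left(-207\right) \left(- \frac{1}{17}\right) + 61}{-218} = \left(\frac{207}{17} + 61\right) \left(- \frac{1}{218}\right) = \frac{1244}{17} \left(- \frac{1}{218}\right) = - \frac{622}{1853} \approx -0.33567$)
$Y \left(232 - 112\right) = - \frac{622 \left(232 - 112\right)}{1853} = \left(- \frac{622}{1853}\right) 120 = - \frac{74640}{1853}$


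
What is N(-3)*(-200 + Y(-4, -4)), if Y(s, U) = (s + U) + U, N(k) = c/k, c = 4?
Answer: 848/3 ≈ 282.67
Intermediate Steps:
N(k) = 4/k
Y(s, U) = s + 2*U (Y(s, U) = (U + s) + U = s + 2*U)
N(-3)*(-200 + Y(-4, -4)) = (4/(-3))*(-200 + (-4 + 2*(-4))) = (4*(-⅓))*(-200 + (-4 - 8)) = -4*(-200 - 12)/3 = -4/3*(-212) = 848/3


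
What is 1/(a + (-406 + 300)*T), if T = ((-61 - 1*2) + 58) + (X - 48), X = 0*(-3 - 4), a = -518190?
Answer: -1/512572 ≈ -1.9509e-6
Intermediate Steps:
X = 0 (X = 0*(-7) = 0)
T = -53 (T = ((-61 - 1*2) + 58) + (0 - 48) = ((-61 - 2) + 58) - 48 = (-63 + 58) - 48 = -5 - 48 = -53)
1/(a + (-406 + 300)*T) = 1/(-518190 + (-406 + 300)*(-53)) = 1/(-518190 - 106*(-53)) = 1/(-518190 + 5618) = 1/(-512572) = -1/512572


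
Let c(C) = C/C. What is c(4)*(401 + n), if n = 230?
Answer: 631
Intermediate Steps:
c(C) = 1
c(4)*(401 + n) = 1*(401 + 230) = 1*631 = 631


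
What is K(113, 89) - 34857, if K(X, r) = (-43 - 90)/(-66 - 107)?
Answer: -6030128/173 ≈ -34856.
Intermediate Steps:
K(X, r) = 133/173 (K(X, r) = -133/(-173) = -133*(-1/173) = 133/173)
K(113, 89) - 34857 = 133/173 - 34857 = -6030128/173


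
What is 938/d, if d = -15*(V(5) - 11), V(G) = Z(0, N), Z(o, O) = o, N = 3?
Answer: 938/165 ≈ 5.6848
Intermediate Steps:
V(G) = 0
d = 165 (d = -15*(0 - 11) = -15*(-11) = 165)
938/d = 938/165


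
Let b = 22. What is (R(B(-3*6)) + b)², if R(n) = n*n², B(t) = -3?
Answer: 25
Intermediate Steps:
R(n) = n³
(R(B(-3*6)) + b)² = ((-3)³ + 22)² = (-27 + 22)² = (-5)² = 25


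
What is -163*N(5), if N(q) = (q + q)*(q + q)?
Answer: -16300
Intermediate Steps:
N(q) = 4*q² (N(q) = (2*q)*(2*q) = 4*q²)
-163*N(5) = -652*5² = -652*25 = -163*100 = -16300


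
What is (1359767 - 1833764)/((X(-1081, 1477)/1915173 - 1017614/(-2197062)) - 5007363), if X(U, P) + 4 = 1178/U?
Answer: 2548480101635730717/26922456865324719820 ≈ 0.094660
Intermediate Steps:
X(U, P) = -4 + 1178/U
(1359767 - 1833764)/((X(-1081, 1477)/1915173 - 1017614/(-2197062)) - 5007363) = (1359767 - 1833764)/(((-4 + 1178/(-1081))/1915173 - 1017614/(-2197062)) - 5007363) = -473997/(((-4 + 1178*(-1/1081))*(1/1915173) - 1017614*(-1/2197062)) - 5007363) = -473997/(((-4 - 1178/1081)*(1/1915173) + 508807/1098531) - 5007363) = -473997/((-5502/1081*1/1915173 + 508807/1098531) - 5007363) = -473997/((-1834/690100671 + 508807/1098531) - 5007363) = -473997/(2490255584423/5376574327761 - 5007363) = -473997/(-26922456865324719820/5376574327761) = -473997*(-5376574327761/26922456865324719820) = 2548480101635730717/26922456865324719820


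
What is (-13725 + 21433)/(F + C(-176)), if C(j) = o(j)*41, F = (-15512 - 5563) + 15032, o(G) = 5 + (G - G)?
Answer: -3854/2919 ≈ -1.3203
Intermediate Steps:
o(G) = 5 (o(G) = 5 + 0 = 5)
F = -6043 (F = -21075 + 15032 = -6043)
C(j) = 205 (C(j) = 5*41 = 205)
(-13725 + 21433)/(F + C(-176)) = (-13725 + 21433)/(-6043 + 205) = 7708/(-5838) = 7708*(-1/5838) = -3854/2919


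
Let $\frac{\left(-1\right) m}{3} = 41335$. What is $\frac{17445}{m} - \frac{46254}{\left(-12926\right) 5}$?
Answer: $\frac{153608564}{267148105} \approx 0.57499$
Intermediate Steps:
$m = -124005$ ($m = \left(-3\right) 41335 = -124005$)
$\frac{17445}{m} - \frac{46254}{\left(-12926\right) 5} = \frac{17445}{-124005} - \frac{46254}{\left(-12926\right) 5} = 17445 \left(- \frac{1}{124005}\right) - \frac{46254}{-64630} = - \frac{1163}{8267} - - \frac{23127}{32315} = - \frac{1163}{8267} + \frac{23127}{32315} = \frac{153608564}{267148105}$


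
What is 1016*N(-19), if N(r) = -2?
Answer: -2032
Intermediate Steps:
1016*N(-19) = 1016*(-2) = -2032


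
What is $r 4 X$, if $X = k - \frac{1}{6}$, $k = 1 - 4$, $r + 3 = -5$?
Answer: $\frac{304}{3} \approx 101.33$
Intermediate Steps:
$r = -8$ ($r = -3 - 5 = -8$)
$k = -3$ ($k = 1 - 4 = -3$)
$X = - \frac{19}{6}$ ($X = -3 - \frac{1}{6} = - \frac{19}{6} \approx -3.1667$)
$r 4 X = \left(-8\right) 4 \left(- \frac{19}{6}\right) = \left(-32\right) \left(- \frac{19}{6}\right) = \frac{304}{3}$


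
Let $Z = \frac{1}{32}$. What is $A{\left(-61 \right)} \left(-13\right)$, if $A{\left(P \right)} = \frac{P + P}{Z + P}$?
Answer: $- \frac{50752}{1951} \approx -26.013$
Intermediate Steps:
$Z = \frac{1}{32} \approx 0.03125$
$A{\left(P \right)} = \frac{2 P}{\frac{1}{32} + P}$ ($A{\left(P \right)} = \frac{P + P}{\frac{1}{32} + P} = \frac{2 P}{\frac{1}{32} + P}$)
$A{\left(-61 \right)} \left(-13\right) = 64 \left(-61\right) \frac{1}{1 + 32 \left(-61\right)} \left(-13\right) = 64 \left(-61\right) \frac{1}{1 - 1952} \left(-13\right) = 64 \left(-61\right) \frac{1}{-1951} \left(-13\right) = 64 \left(-61\right) \left(- \frac{1}{1951}\right) \left(-13\right) = \frac{3904}{1951} \left(-13\right) = - \frac{50752}{1951}$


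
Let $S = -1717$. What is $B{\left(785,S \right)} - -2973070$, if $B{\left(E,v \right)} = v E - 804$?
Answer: $1624421$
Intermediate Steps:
$B{\left(E,v \right)} = -804 + E v$ ($B{\left(E,v \right)} = E v - 804 = -804 + E v$)
$B{\left(785,S \right)} - -2973070 = \left(-804 + 785 \left(-1717\right)\right) - -2973070 = \left(-804 - 1347845\right) + 2973070 = -1348649 + 2973070 = 1624421$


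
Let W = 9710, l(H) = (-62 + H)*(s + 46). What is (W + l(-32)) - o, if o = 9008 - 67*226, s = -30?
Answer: 14340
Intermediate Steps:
l(H) = -992 + 16*H (l(H) = (-62 + H)*(-30 + 46) = (-62 + H)*16 = -992 + 16*H)
o = -6134 (o = 9008 - 1*15142 = 9008 - 15142 = -6134)
(W + l(-32)) - o = (9710 + (-992 + 16*(-32))) - 1*(-6134) = (9710 + (-992 - 512)) + 6134 = (9710 - 1504) + 6134 = 8206 + 6134 = 14340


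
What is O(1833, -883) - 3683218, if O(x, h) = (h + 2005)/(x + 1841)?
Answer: -615097355/167 ≈ -3.6832e+6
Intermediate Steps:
O(x, h) = (2005 + h)/(1841 + x)
O(1833, -883) - 3683218 = (2005 - 883)/(1841 + 1833) - 3683218 = 1122/3674 - 3683218 = (1/3674)*1122 - 3683218 = 51/167 - 3683218 = -615097355/167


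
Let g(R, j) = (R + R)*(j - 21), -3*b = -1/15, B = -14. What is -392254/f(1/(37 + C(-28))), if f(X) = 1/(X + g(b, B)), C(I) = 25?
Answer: 168473093/279 ≈ 6.0385e+5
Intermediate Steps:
b = 1/45 (b = -(-1)/(3*15) = -⅓*(-1/15) = 1/45 ≈ 0.022222)
g(R, j) = 2*R*(-21 + j) (g(R, j) = (2*R)*(-21 + j) = 2*R*(-21 + j))
f(X) = 1/(-14/9 + X) (f(X) = 1/(X + 2*(1/45)*(-21 - 14)) = 1/(X + 2*(1/45)*(-35)) = 1/(X - 14/9) = 1/(-14/9 + X))
-392254/f(1/(37 + C(-28))) = -(-5491556/9 + 392254/(37 + 25)) = -392254/(9/(-14 + 9/62)) = -392254/(9/(-859/62)) = -392254/(9*(-62/859)) = -392254/(-558/859) = -392254*(-859/558) = 168473093/279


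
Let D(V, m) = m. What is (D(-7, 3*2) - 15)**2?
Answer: 81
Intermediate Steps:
(D(-7, 3*2) - 15)**2 = (3*2 - 15)**2 = (6 - 15)**2 = (-9)**2 = 81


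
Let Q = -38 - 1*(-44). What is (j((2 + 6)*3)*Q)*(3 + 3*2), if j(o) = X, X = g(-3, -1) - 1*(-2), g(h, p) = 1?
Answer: 162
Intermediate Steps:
Q = 6 (Q = -38 + 44 = 6)
X = 3 (X = 1 - 1*(-2) = 1 + 2 = 3)
j(o) = 3
(j((2 + 6)*3)*Q)*(3 + 3*2) = (3*6)*(3 + 3*2) = 18*(3 + 6) = 18*9 = 162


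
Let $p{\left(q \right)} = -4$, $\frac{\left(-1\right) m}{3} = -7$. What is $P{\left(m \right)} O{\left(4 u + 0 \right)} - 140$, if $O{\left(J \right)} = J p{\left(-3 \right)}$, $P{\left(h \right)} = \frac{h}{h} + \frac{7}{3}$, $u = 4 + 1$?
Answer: $- \frac{1220}{3} \approx -406.67$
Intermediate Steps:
$m = 21$ ($m = \left(-3\right) \left(-7\right) = 21$)
$u = 5$
$P{\left(h \right)} = \frac{10}{3}$ ($P{\left(h \right)} = 1 + 7 \cdot \frac{1}{3} = 1 + \frac{7}{3} = \frac{10}{3}$)
$O{\left(J \right)} = - 4 J$ ($O{\left(J \right)} = J \left(-4\right) = - 4 J$)
$P{\left(m \right)} O{\left(4 u + 0 \right)} - 140 = \frac{10 \left(- 4 \left(4 \cdot 5 + 0\right)\right)}{3} - 140 = \frac{10 \left(- 4 \left(20 + 0\right)\right)}{3} - 140 = \frac{10 \left(\left(-4\right) 20\right)}{3} - 140 = \frac{10}{3} \left(-80\right) - 140 = - \frac{800}{3} - 140 = - \frac{1220}{3}$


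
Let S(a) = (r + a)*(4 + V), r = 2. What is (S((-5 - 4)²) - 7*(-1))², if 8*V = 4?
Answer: 579121/4 ≈ 1.4478e+5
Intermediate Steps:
V = ½ (V = (⅛)*4 = ½ ≈ 0.50000)
S(a) = 9 + 9*a/2 (S(a) = (2 + a)*(4 + ½) = (2 + a)*(9/2) = 9 + 9*a/2)
(S((-5 - 4)²) - 7*(-1))² = ((9 + 9*(-5 - 4)²/2) - 7*(-1))² = ((9 + (9/2)*(-9)²) + 7)² = ((9 + (9/2)*81) + 7)² = ((9 + 729/2) + 7)² = (747/2 + 7)² = (761/2)² = 579121/4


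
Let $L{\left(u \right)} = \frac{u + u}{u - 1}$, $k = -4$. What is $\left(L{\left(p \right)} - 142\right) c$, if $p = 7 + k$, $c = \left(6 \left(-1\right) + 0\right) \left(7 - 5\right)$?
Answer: $1668$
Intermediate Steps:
$c = -12$ ($c = \left(-6 + 0\right) 2 = \left(-6\right) 2 = -12$)
$p = 3$ ($p = 7 - 4 = 3$)
$L{\left(u \right)} = \frac{2 u}{-1 + u}$
$\left(L{\left(p \right)} - 142\right) c = \left(2 \cdot 3 \frac{1}{-1 + 3} - 142\right) \left(-12\right) = \left(2 \cdot 3 \cdot \frac{1}{2} - 142\right) \left(-12\right) = \left(3 - 142\right) \left(-12\right) = \left(-139\right) \left(-12\right) = 1668$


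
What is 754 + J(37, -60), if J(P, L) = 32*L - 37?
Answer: -1203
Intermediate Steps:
J(P, L) = -37 + 32*L
754 + J(37, -60) = 754 + (-37 + 32*(-60)) = 754 + (-37 - 1920) = 754 - 1957 = -1203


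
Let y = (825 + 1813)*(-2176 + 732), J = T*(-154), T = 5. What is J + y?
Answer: -3810042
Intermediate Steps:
J = -770 (J = 5*(-154) = -770)
y = -3809272 (y = 2638*(-1444) = -3809272)
J + y = -770 - 3809272 = -3810042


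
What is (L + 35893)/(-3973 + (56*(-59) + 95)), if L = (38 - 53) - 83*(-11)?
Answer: -36791/7182 ≈ -5.1227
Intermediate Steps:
L = 898 (L = -15 + 913 = 898)
(L + 35893)/(-3973 + (56*(-59) + 95)) = (898 + 35893)/(-3973 + (56*(-59) + 95)) = 36791/(-3973 + (-3304 + 95)) = 36791/(-3973 - 3209) = 36791/(-7182) = 36791*(-1/7182) = -36791/7182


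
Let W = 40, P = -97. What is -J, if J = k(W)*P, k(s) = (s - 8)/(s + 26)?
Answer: 1552/33 ≈ 47.030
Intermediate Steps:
k(s) = (-8 + s)/(26 + s)
J = -1552/33 (J = ((-8 + 40)/(26 + 40))*(-97) = (32/66)*(-97) = ((1/66)*32)*(-97) = (16/33)*(-97) = -1552/33 ≈ -47.030)
-J = -1*(-1552/33) = 1552/33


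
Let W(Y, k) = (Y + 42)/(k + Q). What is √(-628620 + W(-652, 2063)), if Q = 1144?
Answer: 35*I*√5277766314/3207 ≈ 792.86*I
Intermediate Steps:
W(Y, k) = (42 + Y)/(1144 + k) (W(Y, k) = (Y + 42)/(k + 1144) = (42 + Y)/(1144 + k))
√(-628620 + W(-652, 2063)) = √(-628620 + (42 - 652)/(1144 + 2063)) = √(-628620 - 610/3207) = √(-2015984950/3207) = 35*I*√5277766314/3207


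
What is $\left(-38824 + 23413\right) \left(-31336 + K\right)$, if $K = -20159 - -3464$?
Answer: $740205741$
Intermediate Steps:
$K = -16695$ ($K = -20159 + 3464 = -16695$)
$\left(-38824 + 23413\right) \left(-31336 + K\right) = \left(-38824 + 23413\right) \left(-31336 - 16695\right) = \left(-15411\right) \left(-48031\right) = 740205741$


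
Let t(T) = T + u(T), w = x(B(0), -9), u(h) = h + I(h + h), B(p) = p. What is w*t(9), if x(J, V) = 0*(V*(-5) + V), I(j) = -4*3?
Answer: 0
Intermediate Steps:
I(j) = -12
u(h) = -12 + h (u(h) = h - 12 = -12 + h)
x(J, V) = 0 (x(J, V) = 0*(-5*V + V) = 0*(-4*V) = 0)
w = 0
t(T) = -12 + 2*T (t(T) = T + (-12 + T) = -12 + 2*T)
w*t(9) = 0*(-12 + 2*9) = 0*(-12 + 18) = 0*6 = 0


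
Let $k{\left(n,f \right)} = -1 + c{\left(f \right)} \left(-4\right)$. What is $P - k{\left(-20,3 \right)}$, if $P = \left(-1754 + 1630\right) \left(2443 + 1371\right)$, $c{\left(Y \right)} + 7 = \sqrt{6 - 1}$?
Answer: $-472963 + 4 \sqrt{5} \approx -4.7295 \cdot 10^{5}$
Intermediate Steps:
$c{\left(Y \right)} = -7 + \sqrt{5}$ ($c{\left(Y \right)} = -7 + \sqrt{6 - 1} = -7 + \sqrt{5}$)
$k{\left(n,f \right)} = 27 - 4 \sqrt{5}$ ($k{\left(n,f \right)} = -1 + \left(-7 + \sqrt{5}\right) \left(-4\right) = -1 + \left(28 - 4 \sqrt{5}\right) = 27 - 4 \sqrt{5}$)
$P = -472936$ ($P = \left(-124\right) 3814 = -472936$)
$P - k{\left(-20,3 \right)} = -472936 - \left(27 - 4 \sqrt{5}\right) = -472963 + 4 \sqrt{5}$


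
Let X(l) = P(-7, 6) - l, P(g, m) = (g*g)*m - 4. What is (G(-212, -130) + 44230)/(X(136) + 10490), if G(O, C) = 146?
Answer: 3698/887 ≈ 4.1691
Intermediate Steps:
P(g, m) = -4 + m*g² (P(g, m) = g²*m - 4 = m*g² - 4 = -4 + m*g²)
X(l) = 290 - l (X(l) = (-4 + 6*(-7)²) - l = (-4 + 6*49) - l = (-4 + 294) - l = 290 - l)
(G(-212, -130) + 44230)/(X(136) + 10490) = (146 + 44230)/((290 - 1*136) + 10490) = 44376/((290 - 136) + 10490) = 44376/(154 + 10490) = 44376/10644 = 44376*(1/10644) = 3698/887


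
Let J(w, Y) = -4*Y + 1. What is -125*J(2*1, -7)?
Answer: -3625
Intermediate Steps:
J(w, Y) = 1 - 4*Y
-125*J(2*1, -7) = -125*(1 - 4*(-7)) = -125*(1 + 28) = -125*29 = -3625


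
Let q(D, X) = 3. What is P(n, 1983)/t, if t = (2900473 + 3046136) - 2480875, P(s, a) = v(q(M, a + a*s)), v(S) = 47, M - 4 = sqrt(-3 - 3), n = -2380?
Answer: 47/3465734 ≈ 1.3561e-5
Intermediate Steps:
M = 4 + I*sqrt(6) (M = 4 + sqrt(-3 - 3) = 4 + sqrt(-6) = 4 + I*sqrt(6) ≈ 4.0 + 2.4495*I)
P(s, a) = 47
t = 3465734 (t = 5946609 - 2480875 = 3465734)
P(n, 1983)/t = 47/3465734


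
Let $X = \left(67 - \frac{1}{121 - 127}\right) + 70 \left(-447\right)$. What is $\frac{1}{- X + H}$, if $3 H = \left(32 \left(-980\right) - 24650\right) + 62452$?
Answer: $\frac{6}{200221} \approx 2.9967 \cdot 10^{-5}$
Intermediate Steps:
$X = - \frac{187337}{6}$ ($X = \left(67 - \frac{1}{-6}\right) - 31290 = \left(67 - - \frac{1}{6}\right) - 31290 = \left(67 + \frac{1}{6}\right) - 31290 = \frac{403}{6} - 31290 = - \frac{187337}{6} \approx -31223.0$)
$H = \frac{6442}{3}$ ($H = \frac{\left(32 \left(-980\right) - 24650\right) + 62452}{3} = \frac{\left(-31360 - 24650\right) + 62452}{3} = \frac{-56010 + 62452}{3} = \frac{1}{3} \cdot 6442 = \frac{6442}{3} \approx 2147.3$)
$\frac{1}{- X + H} = \frac{1}{\left(-1\right) \left(- \frac{187337}{6}\right) + \frac{6442}{3}} = \frac{1}{\frac{187337}{6} + \frac{6442}{3}} = \frac{1}{\frac{200221}{6}} = \frac{6}{200221}$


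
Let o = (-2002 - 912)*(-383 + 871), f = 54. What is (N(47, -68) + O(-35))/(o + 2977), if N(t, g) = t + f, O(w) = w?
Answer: -6/129005 ≈ -4.6510e-5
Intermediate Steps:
N(t, g) = 54 + t (N(t, g) = t + 54 = 54 + t)
o = -1422032 (o = -2914*488 = -1422032)
(N(47, -68) + O(-35))/(o + 2977) = ((54 + 47) - 35)/(-1422032 + 2977) = (101 - 35)/(-1419055) = 66*(-1/1419055) = -6/129005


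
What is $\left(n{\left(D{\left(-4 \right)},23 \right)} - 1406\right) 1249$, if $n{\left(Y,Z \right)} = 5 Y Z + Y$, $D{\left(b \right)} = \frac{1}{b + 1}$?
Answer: $- \frac{5413166}{3} \approx -1.8044 \cdot 10^{6}$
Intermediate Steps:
$D{\left(b \right)} = \frac{1}{1 + b}$
$n{\left(Y,Z \right)} = Y + 5 Y Z$ ($n{\left(Y,Z \right)} = 5 Y Z + Y = Y + 5 Y Z$)
$\left(n{\left(D{\left(-4 \right)},23 \right)} - 1406\right) 1249 = \left(\frac{1 + 5 \cdot 23}{1 - 4} - 1406\right) 1249 = \left(\frac{1 + 115}{-3} - 1406\right) 1249 = \left(\left(- \frac{1}{3}\right) 116 - 1406\right) 1249 = \left(- \frac{116}{3} - 1406\right) 1249 = \left(- \frac{4334}{3}\right) 1249 = - \frac{5413166}{3}$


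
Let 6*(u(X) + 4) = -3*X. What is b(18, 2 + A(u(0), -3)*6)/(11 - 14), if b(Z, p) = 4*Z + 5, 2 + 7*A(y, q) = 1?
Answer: -77/3 ≈ -25.667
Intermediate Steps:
u(X) = -4 - X/2 (u(X) = -4 + (-3*X)/6 = -4 - X/2)
A(y, q) = -⅐ (A(y, q) = -2/7 + (⅐)*1 = -2/7 + ⅐ = -⅐)
b(Z, p) = 5 + 4*Z
b(18, 2 + A(u(0), -3)*6)/(11 - 14) = (5 + 4*18)/(11 - 14) = (5 + 72)/(-3) = -⅓*77 = -77/3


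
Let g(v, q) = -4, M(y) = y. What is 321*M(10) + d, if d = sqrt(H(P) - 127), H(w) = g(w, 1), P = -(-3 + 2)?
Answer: 3210 + I*sqrt(131) ≈ 3210.0 + 11.446*I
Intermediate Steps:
P = 1 (P = -1*(-1) = 1)
H(w) = -4
d = I*sqrt(131) (d = sqrt(-4 - 127) = sqrt(-131) = I*sqrt(131) ≈ 11.446*I)
321*M(10) + d = 321*10 + I*sqrt(131) = 3210 + I*sqrt(131)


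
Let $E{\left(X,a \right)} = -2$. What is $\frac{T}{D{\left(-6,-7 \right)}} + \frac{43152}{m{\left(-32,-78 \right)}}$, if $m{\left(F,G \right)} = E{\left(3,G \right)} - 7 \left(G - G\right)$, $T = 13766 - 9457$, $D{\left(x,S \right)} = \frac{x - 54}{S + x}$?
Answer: $- \frac{1238543}{60} \approx -20642.0$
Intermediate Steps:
$D{\left(x,S \right)} = \frac{-54 + x}{S + x}$
$T = 4309$ ($T = 13766 - 9457 = 4309$)
$m{\left(F,G \right)} = -2$ ($m{\left(F,G \right)} = -2 - 7 \left(G - G\right) = -2 - 0 = -2 + 0 = -2$)
$\frac{T}{D{\left(-6,-7 \right)}} + \frac{43152}{m{\left(-32,-78 \right)}} = \frac{4309}{\frac{1}{-7 - 6} \left(-54 - 6\right)} + \frac{43152}{-2} = \frac{4309}{\frac{1}{-13} \left(-60\right)} + 43152 \left(- \frac{1}{2}\right) = \frac{4309}{\left(- \frac{1}{13}\right) \left(-60\right)} - 21576 = \frac{4309}{\frac{60}{13}} - 21576 = 4309 \cdot \frac{13}{60} - 21576 = \frac{56017}{60} - 21576 = - \frac{1238543}{60}$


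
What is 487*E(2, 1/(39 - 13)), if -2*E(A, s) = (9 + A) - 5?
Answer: -1461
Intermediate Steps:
E(A, s) = -2 - A/2 (E(A, s) = -((9 + A) - 5)/2 = -(4 + A)/2 = -2 - A/2)
487*E(2, 1/(39 - 13)) = 487*(-2 - 1/2*2) = 487*(-2 - 1) = 487*(-3) = -1461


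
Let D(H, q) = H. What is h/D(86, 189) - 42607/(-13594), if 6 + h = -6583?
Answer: -21476666/292271 ≈ -73.482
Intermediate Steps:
h = -6589 (h = -6 - 6583 = -6589)
h/D(86, 189) - 42607/(-13594) = -6589/86 - 42607/(-13594) = -6589*1/86 - 42607*(-1/13594) = -6589/86 + 42607/13594 = -21476666/292271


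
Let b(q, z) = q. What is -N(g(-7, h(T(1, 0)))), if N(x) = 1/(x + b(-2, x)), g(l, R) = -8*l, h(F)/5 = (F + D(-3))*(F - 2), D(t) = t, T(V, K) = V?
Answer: -1/54 ≈ -0.018519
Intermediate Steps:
h(F) = 5*(-3 + F)*(-2 + F) (h(F) = 5*((F - 3)*(F - 2)) = 5*((-3 + F)*(-2 + F)) = 5*(-3 + F)*(-2 + F))
N(x) = 1/(-2 + x) (N(x) = 1/(x - 2) = 1/(-2 + x))
-N(g(-7, h(T(1, 0)))) = -1/(-2 - 8*(-7)) = -1/(-2 + 56) = -1/54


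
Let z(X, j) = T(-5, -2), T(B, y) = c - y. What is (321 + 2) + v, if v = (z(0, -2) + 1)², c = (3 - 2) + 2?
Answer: 359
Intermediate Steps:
c = 3 (c = 1 + 2 = 3)
T(B, y) = 3 - y
z(X, j) = 5 (z(X, j) = 3 - 1*(-2) = 3 + 2 = 5)
v = 36 (v = (5 + 1)² = 6² = 36)
(321 + 2) + v = (321 + 2) + 36 = 323 + 36 = 359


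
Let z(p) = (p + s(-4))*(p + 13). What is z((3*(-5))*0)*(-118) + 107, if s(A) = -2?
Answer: 3175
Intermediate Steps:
z(p) = (-2 + p)*(13 + p) (z(p) = (p - 2)*(p + 13) = (-2 + p)*(13 + p))
z((3*(-5))*0)*(-118) + 107 = (-26 + ((3*(-5))*0)² + 11*((3*(-5))*0))*(-118) + 107 = (-26 + (-15*0)² + 11*(-15*0))*(-118) + 107 = (-26 + 0² + 11*0)*(-118) + 107 = (-26 + 0 + 0)*(-118) + 107 = -26*(-118) + 107 = 3068 + 107 = 3175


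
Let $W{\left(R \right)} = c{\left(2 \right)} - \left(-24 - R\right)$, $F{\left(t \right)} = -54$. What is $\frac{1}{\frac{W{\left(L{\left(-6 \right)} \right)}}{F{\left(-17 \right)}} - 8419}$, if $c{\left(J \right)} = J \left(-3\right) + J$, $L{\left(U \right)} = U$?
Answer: $- \frac{27}{227320} \approx -0.00011878$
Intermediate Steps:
$c{\left(J \right)} = - 2 J$ ($c{\left(J \right)} = - 3 J + J = - 2 J$)
$W{\left(R \right)} = 20 + R$ ($W{\left(R \right)} = \left(-2\right) 2 - \left(-24 - R\right) = -4 + \left(24 + R\right) = 20 + R$)
$\frac{1}{\frac{W{\left(L{\left(-6 \right)} \right)}}{F{\left(-17 \right)}} - 8419} = \frac{1}{\frac{20 - 6}{-54} - 8419} = \frac{1}{14 \left(- \frac{1}{54}\right) - 8419} = \frac{1}{- \frac{7}{27} - 8419} = \frac{1}{- \frac{227320}{27}} = - \frac{27}{227320}$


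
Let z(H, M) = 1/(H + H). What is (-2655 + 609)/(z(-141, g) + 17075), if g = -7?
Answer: -576972/4815149 ≈ -0.11982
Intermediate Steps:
z(H, M) = 1/(2*H)
(-2655 + 609)/(z(-141, g) + 17075) = (-2655 + 609)/((½)/(-141) + 17075) = -2046/((½)*(-1/141) + 17075) = -2046/(-1/282 + 17075) = -2046/4815149/282 = -2046*282/4815149 = -576972/4815149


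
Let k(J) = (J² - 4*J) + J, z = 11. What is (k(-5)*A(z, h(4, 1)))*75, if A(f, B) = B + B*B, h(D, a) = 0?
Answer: 0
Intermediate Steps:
A(f, B) = B + B²
k(J) = J² - 3*J
(k(-5)*A(z, h(4, 1)))*75 = ((-5*(-3 - 5))*(0*(1 + 0)))*75 = ((-5*(-8))*(0*1))*75 = (40*0)*75 = 0*75 = 0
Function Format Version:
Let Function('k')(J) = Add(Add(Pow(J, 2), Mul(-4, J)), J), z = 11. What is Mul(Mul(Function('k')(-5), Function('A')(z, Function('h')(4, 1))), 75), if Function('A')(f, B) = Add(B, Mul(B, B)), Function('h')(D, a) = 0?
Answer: 0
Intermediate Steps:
Function('A')(f, B) = Add(B, Pow(B, 2))
Function('k')(J) = Add(Pow(J, 2), Mul(-3, J))
Mul(Mul(Function('k')(-5), Function('A')(z, Function('h')(4, 1))), 75) = Mul(Mul(Mul(-5, Add(-3, -5)), Mul(0, Add(1, 0))), 75) = Mul(Mul(Mul(-5, -8), Mul(0, 1)), 75) = Mul(Mul(40, 0), 75) = Mul(0, 75) = 0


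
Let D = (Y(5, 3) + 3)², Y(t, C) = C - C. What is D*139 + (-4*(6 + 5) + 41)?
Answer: 1248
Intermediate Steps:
Y(t, C) = 0
D = 9 (D = (0 + 3)² = 3² = 9)
D*139 + (-4*(6 + 5) + 41) = 9*139 + (-4*(6 + 5) + 41) = 1251 + (-4*11 + 41) = 1251 + (-44 + 41) = 1251 - 3 = 1248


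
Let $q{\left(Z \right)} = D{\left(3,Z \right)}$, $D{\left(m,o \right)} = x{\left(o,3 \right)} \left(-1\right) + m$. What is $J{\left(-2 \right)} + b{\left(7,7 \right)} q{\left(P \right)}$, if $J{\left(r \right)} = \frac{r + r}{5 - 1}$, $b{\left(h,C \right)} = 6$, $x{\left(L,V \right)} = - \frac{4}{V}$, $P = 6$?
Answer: $25$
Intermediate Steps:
$J{\left(r \right)} = \frac{r}{2}$ ($J{\left(r \right)} = \frac{2 r}{4} = 2 r \frac{1}{4} = \frac{r}{2}$)
$D{\left(m,o \right)} = \frac{4}{3} + m$ ($D{\left(m,o \right)} = - \frac{4}{3} \left(-1\right) + m = \left(-4\right) \frac{1}{3} \left(-1\right) + m = \left(- \frac{4}{3}\right) \left(-1\right) + m = \frac{4}{3} + m$)
$q{\left(Z \right)} = \frac{13}{3}$ ($q{\left(Z \right)} = \frac{4}{3} + 3 = \frac{13}{3}$)
$J{\left(-2 \right)} + b{\left(7,7 \right)} q{\left(P \right)} = \frac{1}{2} \left(-2\right) + 6 \cdot \frac{13}{3} = -1 + 26 = 25$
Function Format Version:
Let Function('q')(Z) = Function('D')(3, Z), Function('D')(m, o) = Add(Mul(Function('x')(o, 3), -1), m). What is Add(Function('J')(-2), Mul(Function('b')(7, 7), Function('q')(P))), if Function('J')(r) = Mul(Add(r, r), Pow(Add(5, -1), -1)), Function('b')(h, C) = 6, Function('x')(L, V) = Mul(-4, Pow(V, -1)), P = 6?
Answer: 25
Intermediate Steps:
Function('J')(r) = Mul(Rational(1, 2), r) (Function('J')(r) = Mul(Mul(2, r), Pow(4, -1)) = Mul(Mul(2, r), Rational(1, 4)) = Mul(Rational(1, 2), r))
Function('D')(m, o) = Add(Rational(4, 3), m) (Function('D')(m, o) = Add(Mul(Mul(-4, Pow(3, -1)), -1), m) = Add(Mul(Mul(-4, Rational(1, 3)), -1), m) = Add(Mul(Rational(-4, 3), -1), m) = Add(Rational(4, 3), m))
Function('q')(Z) = Rational(13, 3) (Function('q')(Z) = Add(Rational(4, 3), 3) = Rational(13, 3))
Add(Function('J')(-2), Mul(Function('b')(7, 7), Function('q')(P))) = Add(Mul(Rational(1, 2), -2), Mul(6, Rational(13, 3))) = Add(-1, 26) = 25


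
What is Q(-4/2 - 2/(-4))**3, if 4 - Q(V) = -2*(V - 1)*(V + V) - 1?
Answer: 8000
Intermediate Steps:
Q(V) = 5 + 4*V*(-1 + V) (Q(V) = 4 - (-2*(V - 1)*(V + V) - 1) = 4 - (-2*(-1 + V)*2*V - 1) = 4 - (-4*V*(-1 + V) - 1) = 4 - (-1 - 4*V*(-1 + V)) = 4 + (1 + 4*V*(-1 + V)) = 5 + 4*V*(-1 + V))
Q(-4/2 - 2/(-4))**3 = (5 - 4*(-4/2 - 2/(-4)) + 4*(-4/2 - 2/(-4))**2)**3 = (5 - 4*(-4*1/2 - 2*(-1/4)) + 4*(-4*1/2 - 2*(-1/4))**2)**3 = (5 - 4*(-2 + 1/2) + 4*(-2 + 1/2)**2)**3 = (5 - 4*(-3/2) + 4*(-3/2)**2)**3 = (5 + 6 + 4*(9/4))**3 = (5 + 6 + 9)**3 = 20**3 = 8000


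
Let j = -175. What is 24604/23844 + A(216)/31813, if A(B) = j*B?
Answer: -29644037/189637293 ≈ -0.15632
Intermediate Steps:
A(B) = -175*B
24604/23844 + A(216)/31813 = 24604/23844 - 175*216/31813 = 24604*(1/23844) - 37800*1/31813 = 6151/5961 - 37800/31813 = -29644037/189637293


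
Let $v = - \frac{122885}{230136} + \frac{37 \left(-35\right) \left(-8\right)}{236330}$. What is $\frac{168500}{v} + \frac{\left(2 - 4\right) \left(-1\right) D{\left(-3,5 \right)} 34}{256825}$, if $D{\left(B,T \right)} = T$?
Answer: $- \frac{47072862797381238988}{136924723671785} \approx -3.4379 \cdot 10^{5}$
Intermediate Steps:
$v = - \frac{2665720309}{5438804088}$ ($v = \left(-122885\right) \frac{1}{230136} + \left(-1295\right) \left(-8\right) \frac{1}{236330} = - \frac{122885}{230136} + 10360 \cdot \frac{1}{236330} = - \frac{122885}{230136} + \frac{1036}{23633} = - \frac{2665720309}{5438804088} \approx -0.49013$)
$\frac{168500}{v} + \frac{\left(2 - 4\right) \left(-1\right) D{\left(-3,5 \right)} 34}{256825} = \frac{168500}{- \frac{2665720309}{5438804088}} + \frac{\left(2 - 4\right) \left(-1\right) 5 \cdot 34}{256825} = 168500 \left(- \frac{5438804088}{2665720309}\right) + \left(-2\right) \left(-1\right) 5 \cdot 34 \cdot \frac{1}{256825} = - \frac{916438488828000}{2665720309} + 2 \cdot 5 \cdot 34 \cdot \frac{1}{256825} = - \frac{916438488828000}{2665720309} + 10 \cdot 34 \cdot \frac{1}{256825} = - \frac{916438488828000}{2665720309} + 340 \cdot \frac{1}{256825} = - \frac{916438488828000}{2665720309} + \frac{68}{51365} = - \frac{47072862797381238988}{136924723671785}$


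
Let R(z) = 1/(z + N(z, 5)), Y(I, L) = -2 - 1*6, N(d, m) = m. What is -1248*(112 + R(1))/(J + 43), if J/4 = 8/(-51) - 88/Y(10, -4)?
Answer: -7139184/4405 ≈ -1620.7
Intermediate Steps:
Y(I, L) = -8 (Y(I, L) = -2 - 6 = -8)
R(z) = 1/(5 + z) (R(z) = 1/(z + 5) = 1/(5 + z))
J = 2212/51 (J = 4*(8/(-51) - 88/(-8)) = 4*(8*(-1/51) - 88*(-⅛)) = 4*(-8/51 + 11) = 4*(553/51) = 2212/51 ≈ 43.373)
-1248*(112 + R(1))/(J + 43) = -1248*(112 + 1/(5 + 1))/(2212/51 + 43) = -1248*(112 + 1/6)/4405/51 = -1248*(112 + ⅙)*51/4405 = -139984*51/4405 = -1248*11441/8810 = -7139184/4405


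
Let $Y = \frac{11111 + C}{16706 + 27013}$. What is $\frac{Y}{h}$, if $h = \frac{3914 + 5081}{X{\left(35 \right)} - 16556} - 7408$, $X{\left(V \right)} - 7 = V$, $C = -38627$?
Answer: $\frac{151466408}{1782929415111} \approx 8.4954 \cdot 10^{-5}$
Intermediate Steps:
$X{\left(V \right)} = 7 + V$
$Y = - \frac{9172}{14573}$ ($Y = \frac{11111 - 38627}{16706 + 27013} = - \frac{27516}{43719} = \left(-27516\right) \frac{1}{43719} = - \frac{9172}{14573} \approx -0.62938$)
$h = - \frac{122344707}{16514}$ ($h = \frac{3914 + 5081}{\left(7 + 35\right) - 16556} - 7408 = \frac{8995}{42 - 16556} - 7408 = \frac{8995}{-16514} - 7408 = 8995 \left(- \frac{1}{16514}\right) - 7408 = - \frac{8995}{16514} - 7408 = - \frac{122344707}{16514} \approx -7408.5$)
$\frac{Y}{h} = - \frac{9172}{14573 \left(- \frac{122344707}{16514}\right)} = \left(- \frac{9172}{14573}\right) \left(- \frac{16514}{122344707}\right) = \frac{151466408}{1782929415111}$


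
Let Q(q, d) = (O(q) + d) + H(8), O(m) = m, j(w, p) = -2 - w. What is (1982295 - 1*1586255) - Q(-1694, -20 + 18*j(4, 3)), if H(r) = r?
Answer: 397854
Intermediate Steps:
Q(q, d) = 8 + d + q (Q(q, d) = (q + d) + 8 = (d + q) + 8 = 8 + d + q)
(1982295 - 1*1586255) - Q(-1694, -20 + 18*j(4, 3)) = (1982295 - 1*1586255) - (8 + (-20 + 18*(-2 - 1*4)) - 1694) = (1982295 - 1586255) - (8 + (-20 + 18*(-2 - 4)) - 1694) = 396040 - (8 + (-20 + 18*(-6)) - 1694) = 396040 - (8 + (-20 - 108) - 1694) = 396040 - (8 - 128 - 1694) = 396040 - 1*(-1814) = 396040 + 1814 = 397854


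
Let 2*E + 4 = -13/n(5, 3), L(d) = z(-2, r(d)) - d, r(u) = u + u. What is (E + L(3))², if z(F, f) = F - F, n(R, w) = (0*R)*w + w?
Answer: 1849/36 ≈ 51.361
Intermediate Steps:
n(R, w) = w (n(R, w) = 0*w + w = 0 + w = w)
r(u) = 2*u
z(F, f) = 0
L(d) = -d (L(d) = 0 - d = -d)
E = -25/6 (E = -2 + (-13/3)/2 = -2 + (-13*⅓)/2 = -2 + (½)*(-13/3) = -2 - 13/6 = -25/6 ≈ -4.1667)
(E + L(3))² = (-25/6 - 1*3)² = (-25/6 - 3)² = (-43/6)² = 1849/36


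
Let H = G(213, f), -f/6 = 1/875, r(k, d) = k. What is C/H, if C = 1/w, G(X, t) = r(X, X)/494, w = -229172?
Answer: -247/24406818 ≈ -1.0120e-5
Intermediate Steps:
f = -6/875 ≈ -0.0068571
G(X, t) = X/494
H = 213/494 (H = (1/494)*213 = 213/494 ≈ 0.43117)
C = -1/229172 (C = 1/(-229172) = -1/229172 ≈ -4.3635e-6)
C/H = -1/(229172*213/494) = -1/229172*494/213 = -247/24406818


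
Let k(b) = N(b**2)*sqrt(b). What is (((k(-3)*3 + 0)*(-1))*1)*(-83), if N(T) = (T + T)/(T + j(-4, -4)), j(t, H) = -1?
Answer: 2241*I*sqrt(3)/4 ≈ 970.38*I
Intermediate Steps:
N(T) = 2*T/(-1 + T) (N(T) = (T + T)/(T - 1) = (2*T)/(-1 + T) = 2*T/(-1 + T))
k(b) = 2*b**(5/2)/(-1 + b**2) (k(b) = (2*b**2/(-1 + b**2))*sqrt(b) = 2*b**(5/2)/(-1 + b**2))
(((k(-3)*3 + 0)*(-1))*1)*(-83) = ((((2*(-3)**(5/2)/(-1 + (-3)**2))*3 + 0)*(-1))*1)*(-83) = ((((2*(9*I*sqrt(3))/(-1 + 9))*3 + 0)*(-1))*1)*(-83) = ((((2*(9*I*sqrt(3))/8)*3 + 0)*(-1))*1)*(-83) = ((((2*(9*I*sqrt(3))*(1/8))*3 + 0)*(-1))*1)*(-83) = ((((9*I*sqrt(3)/4)*3 + 0)*(-1))*1)*(-83) = (((27*I*sqrt(3)/4 + 0)*(-1))*1)*(-83) = (((27*I*sqrt(3)/4)*(-1))*1)*(-83) = (-27*I*sqrt(3)/4*1)*(-83) = -27*I*sqrt(3)/4*(-83) = 2241*I*sqrt(3)/4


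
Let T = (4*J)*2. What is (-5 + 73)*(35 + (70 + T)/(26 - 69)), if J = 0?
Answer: 97580/43 ≈ 2269.3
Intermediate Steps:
T = 0 (T = (4*0)*2 = 0*2 = 0)
(-5 + 73)*(35 + (70 + T)/(26 - 69)) = (-5 + 73)*(35 + (70 + 0)/(26 - 69)) = 68*(35 + 70/(-43)) = 68*(35 + 70*(-1/43)) = 68*(35 - 70/43) = 68*(1435/43) = 97580/43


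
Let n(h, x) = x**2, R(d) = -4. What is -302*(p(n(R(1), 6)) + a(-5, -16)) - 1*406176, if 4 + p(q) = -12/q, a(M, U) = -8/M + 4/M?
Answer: -6076634/15 ≈ -4.0511e+5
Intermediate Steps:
a(M, U) = -4/M
p(q) = -4 - 12/q
-302*(p(n(R(1), 6)) + a(-5, -16)) - 1*406176 = -302*((-4 - 12/(6**2)) - 4/(-5)) - 1*406176 = -302*((-4 - 12/36) - 4*(-1/5)) - 406176 = -302*((-4 - 12*1/36) + 4/5) - 406176 = -302*((-4 - 1/3) + 4/5) - 406176 = -302*(-13/3 + 4/5) - 406176 = -302*(-53/15) - 406176 = 16006/15 - 406176 = -6076634/15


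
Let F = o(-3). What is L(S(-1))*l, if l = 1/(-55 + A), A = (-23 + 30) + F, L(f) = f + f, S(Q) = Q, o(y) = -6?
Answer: 1/27 ≈ 0.037037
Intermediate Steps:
F = -6
L(f) = 2*f
A = 1 (A = (-23 + 30) - 6 = 7 - 6 = 1)
l = -1/54 (l = 1/(-55 + 1) = 1/(-54) = -1/54 ≈ -0.018519)
L(S(-1))*l = (2*(-1))*(-1/54) = -2*(-1/54) = 1/27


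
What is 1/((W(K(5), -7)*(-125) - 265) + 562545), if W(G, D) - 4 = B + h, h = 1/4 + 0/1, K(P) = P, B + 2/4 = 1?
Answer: 4/2246745 ≈ 1.7804e-6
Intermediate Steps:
B = ½ (B = -½ + 1 = ½ ≈ 0.50000)
h = ¼ (h = 1*(¼) + 0*1 = ¼ + 0 = ¼ ≈ 0.25000)
W(G, D) = 19/4 (W(G, D) = 4 + (½ + ¼) = 4 + ¾ = 19/4)
1/((W(K(5), -7)*(-125) - 265) + 562545) = 1/(((19/4)*(-125) - 265) + 562545) = 1/((-2375/4 - 265) + 562545) = 1/(-3435/4 + 562545) = 1/(2246745/4) = 4/2246745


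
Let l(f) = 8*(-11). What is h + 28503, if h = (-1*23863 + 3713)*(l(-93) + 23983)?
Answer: -481455747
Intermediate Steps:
l(f) = -88
h = -481484250 (h = (-1*23863 + 3713)*(-88 + 23983) = (-23863 + 3713)*23895 = -20150*23895 = -481484250)
h + 28503 = -481484250 + 28503 = -481455747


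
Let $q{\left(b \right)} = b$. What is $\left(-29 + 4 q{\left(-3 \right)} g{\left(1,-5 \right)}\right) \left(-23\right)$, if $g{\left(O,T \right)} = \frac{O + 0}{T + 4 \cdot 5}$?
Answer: $\frac{3427}{5} \approx 685.4$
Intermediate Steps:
$g{\left(O,T \right)} = \frac{O}{20 + T}$ ($g{\left(O,T \right)} = \frac{O}{T + 20} = \frac{O}{20 + T}$)
$\left(-29 + 4 q{\left(-3 \right)} g{\left(1,-5 \right)}\right) \left(-23\right) = \left(-29 + 4 \left(-3\right) 1 \frac{1}{20 - 5}\right) \left(-23\right) = \left(-29 - 12 \cdot 1 \cdot \frac{1}{15}\right) \left(-23\right) = \left(-29 - \frac{4}{5}\right) \left(-23\right) = \left(- \frac{149}{5}\right) \left(-23\right) = \frac{3427}{5}$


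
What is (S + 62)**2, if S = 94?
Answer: 24336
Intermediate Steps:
(S + 62)**2 = (94 + 62)**2 = 156**2 = 24336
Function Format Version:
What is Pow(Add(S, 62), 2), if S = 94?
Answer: 24336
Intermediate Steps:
Pow(Add(S, 62), 2) = Pow(Add(94, 62), 2) = Pow(156, 2) = 24336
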